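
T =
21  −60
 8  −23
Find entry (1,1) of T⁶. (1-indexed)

−3639

tr T = −2 and det T = −3, so the characteristic polynomial is λ² − (−2)λ + (−3) with roots 1 and −3.
Eigenvectors give P = [[−3, 5], [−1, 2]] with P⁻¹ = [[−2, 5], [−1, 3]], and T = P·diag(1, −3)·P⁻¹.
Then T⁶ = P·diag(1, 729)·P⁻¹ = [[−3, 3645], [−1, 1458]] · [[−2, 5], [−1, 3]] = [[−3639, 10920], [−1456, 4369]].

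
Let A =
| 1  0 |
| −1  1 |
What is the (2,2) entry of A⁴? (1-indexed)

1

A = I + N where N = [[0, 0], [−1, 0]] is strictly lower-triangular, so N² = 0.
(I + N)⁴ = I + 4·N = [[1, 0], [−4, 1]].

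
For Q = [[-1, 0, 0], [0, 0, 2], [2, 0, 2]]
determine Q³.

[[-1, 0, 0], [4, 0, 8], [6, 0, 8]]

Q² = [[1, 0, 0], [4, 0, 4], [2, 0, 4]]
Q³ = [[-1, 0, 0], [4, 0, 8], [6, 0, 8]]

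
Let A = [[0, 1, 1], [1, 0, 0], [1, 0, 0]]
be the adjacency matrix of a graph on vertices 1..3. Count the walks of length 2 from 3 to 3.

The number of length-2 walks from vertex 3 to vertex 3 is entry (3,3) of A², where A is the adjacency matrix.
A² = [[2, 0, 0], [0, 1, 1], [0, 1, 1]]

1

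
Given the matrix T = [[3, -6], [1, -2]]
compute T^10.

[[3, -6], [1, -2]]

T² = T (a projection; rank 1, trace 1), so T^10 = T.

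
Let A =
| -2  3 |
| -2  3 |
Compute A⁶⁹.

[[-2, 3], [-2, 3]]

A² = A (a projection; rank 1, trace 1), so A⁶⁹ = A.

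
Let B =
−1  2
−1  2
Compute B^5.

[[−1, 2], [−1, 2]]

B² = B (a projection; rank 1, trace 1), so B^5 = B.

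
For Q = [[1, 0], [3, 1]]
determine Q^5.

[[1, 0], [15, 1]]

Q = I + N where N = [[0, 0], [3, 0]] is strictly lower-triangular, so N^2 = 0.
(I + N)^5 = I + 5·N = [[1, 0], [15, 1]].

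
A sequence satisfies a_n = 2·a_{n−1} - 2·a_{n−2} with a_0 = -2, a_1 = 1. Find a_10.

96

With companion matrix C = [[2, -2], [1, 0]], [a_n, a_{n−1}]ᵀ = C·[a_{n−1}, a_{n−2}]ᵀ, so [a_10, a_9]ᵀ = C⁹·[a_1, a_0]ᵀ.
C⁹ = [[32, -32], [16, 0]], giving [a_10, a_9]ᵀ = [[96], [16]].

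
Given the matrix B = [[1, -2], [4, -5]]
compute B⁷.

[[2185, -2186], [4372, -4373]]

tr B = -4 and det B = 3, so the characteristic polynomial is λ² − (-4)λ + (3) with roots -1 and -3.
Eigenvectors give P = [[1, -1], [1, -2]] with P⁻¹ = [[2, -1], [1, -1]], and B = P·diag(-1, -3)·P⁻¹.
Then B⁷ = P·diag(-1, -2187)·P⁻¹ = [[-1, 2187], [-1, 4374]] · [[2, -1], [1, -1]] = [[2185, -2186], [4372, -4373]].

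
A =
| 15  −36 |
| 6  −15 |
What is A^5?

tr A = 0 and det A = −9, so the characteristic polynomial is λ² − (0)λ + (−9) with roots −3 and 3.
Eigenvectors give P = [[2, 3], [1, 1]] with P⁻¹ = [[−1, 3], [1, −2]], and A = P·diag(−3, 3)·P⁻¹.
Then A^5 = P·diag(−243, 243)·P⁻¹ = [[−486, 729], [−243, 243]] · [[−1, 3], [1, −2]] = [[1215, −2916], [486, −1215]].

[[1215, −2916], [486, −1215]]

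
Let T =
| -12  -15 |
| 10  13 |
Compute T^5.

tr T = 1 and det T = -6, so the characteristic polynomial is λ² − (1)λ + (-6) with roots -2 and 3.
Eigenvectors give P = [[-3, -1], [2, 1]] with P⁻¹ = [[-1, -1], [2, 3]], and T = P·diag(-2, 3)·P⁻¹.
Then T^5 = P·diag(-32, 243)·P⁻¹ = [[96, -243], [-64, 243]] · [[-1, -1], [2, 3]] = [[-582, -825], [550, 793]].

[[-582, -825], [550, 793]]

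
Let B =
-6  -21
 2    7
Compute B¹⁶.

[[-6, -21], [2, 7]]

B² = B (a projection; rank 1, trace 1), so B¹⁶ = B.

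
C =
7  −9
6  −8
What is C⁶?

[[−125, 189], [−126, 190]]

tr C = −1 and det C = −2, so the characteristic polynomial is λ² − (−1)λ + (−2) with roots 1 and −2.
Eigenvectors give P = [[3, 1], [2, 1]] with P⁻¹ = [[1, −1], [−2, 3]], and C = P·diag(1, −2)·P⁻¹.
Then C⁶ = P·diag(1, 64)·P⁻¹ = [[3, 64], [2, 64]] · [[1, −1], [−2, 3]] = [[−125, 189], [−126, 190]].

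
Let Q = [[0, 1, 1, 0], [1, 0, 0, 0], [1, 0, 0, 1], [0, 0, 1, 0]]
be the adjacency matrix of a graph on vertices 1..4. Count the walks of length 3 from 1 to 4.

The number of length-3 walks from vertex 1 to vertex 4 is entry (1,4) of Q³, where Q is the adjacency matrix.
Q² = [[2, 0, 0, 1], [0, 1, 1, 0], [0, 1, 2, 0], [1, 0, 0, 1]]
Q³ = [[0, 2, 3, 0], [2, 0, 0, 1], [3, 0, 0, 2], [0, 1, 2, 0]]

0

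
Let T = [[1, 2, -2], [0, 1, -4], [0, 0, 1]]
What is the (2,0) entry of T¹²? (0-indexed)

0

T = I + N where N = [[0, 2, -2], [0, 0, -4], [0, 0, 0]] is strictly upper-triangular, so N³ = 0.
(I + N)¹² = I + 12·N + 66·N² = [[1, 24, -552], [0, 1, -48], [0, 0, 1]].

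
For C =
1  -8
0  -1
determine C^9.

C² = I (check: tr C = 0 and det C = -1), so C^9 = C since 9 is odd.

[[1, -8], [0, -1]]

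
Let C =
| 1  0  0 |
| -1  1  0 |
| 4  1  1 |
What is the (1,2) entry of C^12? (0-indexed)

C = I + N where N = [[0, 0, 0], [-1, 0, 0], [4, 1, 0]] is strictly lower-triangular, so N^3 = 0.
(I + N)^12 = I + 12·N + 66·N^2 = [[1, 0, 0], [-12, 1, 0], [-18, 12, 1]].

0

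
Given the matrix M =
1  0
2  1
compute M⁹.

M = I + N where N = [[0, 0], [2, 0]] is strictly lower-triangular, so N² = 0.
(I + N)⁹ = I + 9·N = [[1, 0], [18, 1]].

[[1, 0], [18, 1]]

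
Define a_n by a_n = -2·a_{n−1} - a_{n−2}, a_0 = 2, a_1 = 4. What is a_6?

-34

With companion matrix A = [[-2, -1], [1, 0]], [a_n, a_{n−1}]ᵀ = A·[a_{n−1}, a_{n−2}]ᵀ, so [a_6, a_5]ᵀ = A⁵·[a_1, a_0]ᵀ.
A⁵ = [[-6, -5], [5, 4]], giving [a_6, a_5]ᵀ = [[-34], [28]].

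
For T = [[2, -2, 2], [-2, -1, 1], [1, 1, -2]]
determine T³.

[[18, -22, 24], [-21, -11, 18], [13, 16, -23]]

T² = [[10, 0, -2], [-1, 6, -7], [-2, -5, 7]]
T³ = [[18, -22, 24], [-21, -11, 18], [13, 16, -23]]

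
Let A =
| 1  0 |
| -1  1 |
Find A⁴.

A = I + N where N = [[0, 0], [-1, 0]] is strictly lower-triangular, so N² = 0.
(I + N)⁴ = I + 4·N = [[1, 0], [-4, 1]].

[[1, 0], [-4, 1]]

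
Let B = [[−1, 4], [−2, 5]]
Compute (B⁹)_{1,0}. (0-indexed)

−19682

tr B = 4 and det B = 3, so the characteristic polynomial is λ² − (4)λ + (3) with roots 3 and 1.
Eigenvectors give P = [[−1, 2], [−1, 1]] with P⁻¹ = [[1, −2], [1, −1]], and B = P·diag(3, 1)·P⁻¹.
Then B⁹ = P·diag(19683, 1)·P⁻¹ = [[−19683, 2], [−19683, 1]] · [[1, −2], [1, −1]] = [[−19681, 39364], [−19682, 39365]].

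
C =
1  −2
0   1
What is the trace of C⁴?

C = I + N where N = [[0, −2], [0, 0]] is strictly upper-triangular, so N² = 0.
(I + N)⁴ = I + 4·N = [[1, −8], [0, 1]].

2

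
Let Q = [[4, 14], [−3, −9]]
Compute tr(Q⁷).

tr Q = −5 and det Q = 6, so the characteristic polynomial is λ² − (−5)λ + (6) with roots −2 and −3.
Eigenvectors give P = [[−7, −2], [3, 1]] with P⁻¹ = [[−1, −2], [3, 7]], and Q = P·diag(−2, −3)·P⁻¹.
Then Q⁷ = P·diag(−128, −2187)·P⁻¹ = [[896, 4374], [−384, −2187]] · [[−1, −2], [3, 7]] = [[12226, 28826], [−6177, −14541]].

−2315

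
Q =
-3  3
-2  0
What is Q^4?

Q^2 = [[3, -9], [6, -6]]
Q^3 = [[9, 9], [-6, 18]]
Q^4 = [[-45, 27], [-18, -18]]

[[-45, 27], [-18, -18]]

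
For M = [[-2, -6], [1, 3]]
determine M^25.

M² = M (a projection; rank 1, trace 1), so M^25 = M.

[[-2, -6], [1, 3]]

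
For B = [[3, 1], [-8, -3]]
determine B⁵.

[[3, 1], [-8, -3]]

B² = I (check: tr B = 0 and det B = -1), so B⁵ = B since 5 is odd.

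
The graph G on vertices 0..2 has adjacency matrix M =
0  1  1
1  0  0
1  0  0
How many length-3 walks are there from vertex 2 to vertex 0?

2

The number of length-3 walks from vertex 2 to vertex 0 is entry (2,0) of M^3, where M is the adjacency matrix.
M^2 = [[2, 0, 0], [0, 1, 1], [0, 1, 1]]
M^3 = [[0, 2, 2], [2, 0, 0], [2, 0, 0]]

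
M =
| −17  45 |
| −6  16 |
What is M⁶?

tr M = −1 and det M = −2, so the characteristic polynomial is λ² − (−1)λ + (−2) with roots −2 and 1.
Eigenvectors give P = [[3, −5], [1, −2]] with P⁻¹ = [[2, −5], [1, −3]], and M = P·diag(−2, 1)·P⁻¹.
Then M⁶ = P·diag(64, 1)·P⁻¹ = [[192, −5], [64, −2]] · [[2, −5], [1, −3]] = [[379, −945], [126, −314]].

[[379, −945], [126, −314]]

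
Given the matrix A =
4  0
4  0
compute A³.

[[64, 0], [64, 0]]

A² = [[16, 0], [16, 0]]
A³ = [[64, 0], [64, 0]]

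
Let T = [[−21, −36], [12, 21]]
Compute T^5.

[[−1701, −2916], [972, 1701]]

tr T = 0 and det T = −9, so the characteristic polynomial is λ² − (0)λ + (−9) with roots −3 and 3.
Eigenvectors give P = [[−2, −3], [1, 2]] with P⁻¹ = [[−2, −3], [1, 2]], and T = P·diag(−3, 3)·P⁻¹.
Then T^5 = P·diag(−243, 243)·P⁻¹ = [[486, −729], [−243, 486]] · [[−2, −3], [1, 2]] = [[−1701, −2916], [972, 1701]].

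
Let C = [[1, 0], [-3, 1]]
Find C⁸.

C = I + N where N = [[0, 0], [-3, 0]] is strictly lower-triangular, so N² = 0.
(I + N)⁸ = I + 8·N = [[1, 0], [-24, 1]].

[[1, 0], [-24, 1]]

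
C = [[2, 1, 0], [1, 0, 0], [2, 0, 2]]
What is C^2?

[[5, 2, 0], [2, 1, 0], [8, 2, 4]]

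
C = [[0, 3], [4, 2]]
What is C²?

[[12, 6], [8, 16]]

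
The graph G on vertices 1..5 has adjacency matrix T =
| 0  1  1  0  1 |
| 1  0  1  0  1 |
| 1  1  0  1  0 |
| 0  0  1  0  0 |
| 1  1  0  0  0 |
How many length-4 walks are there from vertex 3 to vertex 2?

10

The number of length-4 walks from vertex 3 to vertex 2 is entry (3,2) of T⁴, where T is the adjacency matrix.
T² = [[3, 2, 1, 1, 1], [2, 3, 1, 1, 1], [1, 1, 3, 0, 2], [1, 1, 0, 1, 0], [1, 1, 2, 0, 2]]
T³ = [[4, 5, 6, 1, 5], [5, 4, 6, 1, 5], [6, 6, 2, 3, 2], [1, 1, 3, 0, 2], [5, 5, 2, 2, 2]]
T⁴ = [[16, 15, 10, 6, 9], [15, 16, 10, 6, 9], [10, 10, 15, 2, 12], [6, 6, 2, 3, 2], [9, 9, 12, 2, 10]]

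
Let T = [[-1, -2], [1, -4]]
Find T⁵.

tr T = -5 and det T = 6, so the characteristic polynomial is λ² − (-5)λ + (6) with roots -2 and -3.
Eigenvectors give P = [[-2, -1], [-1, -1]] with P⁻¹ = [[-1, 1], [1, -2]], and T = P·diag(-2, -3)·P⁻¹.
Then T⁵ = P·diag(-32, -243)·P⁻¹ = [[64, 243], [32, 243]] · [[-1, 1], [1, -2]] = [[179, -422], [211, -454]].

[[179, -422], [211, -454]]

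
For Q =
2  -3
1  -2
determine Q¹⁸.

Q² = I (check: tr Q = 0 and det Q = -1), so Q¹⁸ = I since 18 is even.

[[1, 0], [0, 1]]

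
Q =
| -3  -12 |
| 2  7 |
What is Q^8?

tr Q = 4 and det Q = 3, so the characteristic polynomial is λ² − (4)λ + (3) with roots 3 and 1.
Eigenvectors give P = [[-2, -3], [1, 1]] with P⁻¹ = [[1, 3], [-1, -2]], and Q = P·diag(3, 1)·P⁻¹.
Then Q^8 = P·diag(6561, 1)·P⁻¹ = [[-13122, -3], [6561, 1]] · [[1, 3], [-1, -2]] = [[-13119, -39360], [6560, 19681]].

[[-13119, -39360], [6560, 19681]]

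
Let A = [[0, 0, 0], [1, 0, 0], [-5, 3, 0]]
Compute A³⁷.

[[0, 0, 0], [0, 0, 0], [0, 0, 0]]

A is strictly triangular, hence nilpotent: A³ = 0, so A³⁷ = 0.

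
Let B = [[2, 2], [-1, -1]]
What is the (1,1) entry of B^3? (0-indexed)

-1

B^2 = [[2, 2], [-1, -1]]
B^3 = [[2, 2], [-1, -1]]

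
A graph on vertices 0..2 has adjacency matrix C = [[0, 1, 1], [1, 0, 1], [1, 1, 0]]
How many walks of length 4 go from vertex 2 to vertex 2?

The number of length-4 walks from vertex 2 to vertex 2 is entry (2,2) of C⁴, where C is the adjacency matrix.
C² = [[2, 1, 1], [1, 2, 1], [1, 1, 2]]
C³ = [[2, 3, 3], [3, 2, 3], [3, 3, 2]]
C⁴ = [[6, 5, 5], [5, 6, 5], [5, 5, 6]]

6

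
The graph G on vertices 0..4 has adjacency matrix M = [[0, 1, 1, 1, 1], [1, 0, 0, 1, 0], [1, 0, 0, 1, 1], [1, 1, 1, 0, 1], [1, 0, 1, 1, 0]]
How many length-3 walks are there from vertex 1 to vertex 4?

4

The number of length-3 walks from vertex 1 to vertex 4 is entry (1,4) of M³, where M is the adjacency matrix.
M² = [[4, 1, 2, 3, 2], [1, 2, 2, 1, 2], [2, 2, 3, 2, 2], [3, 1, 2, 4, 2], [2, 2, 2, 2, 3]]
M³ = [[8, 7, 9, 9, 9], [7, 2, 4, 7, 4], [9, 4, 6, 9, 7], [9, 7, 9, 8, 9], [9, 4, 7, 9, 6]]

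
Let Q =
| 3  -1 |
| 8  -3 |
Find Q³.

[[3, -1], [8, -3]]

Q² = I (check: tr Q = 0 and det Q = -1), so Q³ = Q since 3 is odd.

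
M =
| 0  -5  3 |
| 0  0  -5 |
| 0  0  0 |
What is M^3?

M is strictly triangular, hence nilpotent: M^3 = 0, so M^3 = 0.

[[0, 0, 0], [0, 0, 0], [0, 0, 0]]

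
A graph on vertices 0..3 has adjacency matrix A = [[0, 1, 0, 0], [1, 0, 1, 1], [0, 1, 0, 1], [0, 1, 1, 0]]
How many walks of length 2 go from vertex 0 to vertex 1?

0

The number of length-2 walks from vertex 0 to vertex 1 is entry (0,1) of A², where A is the adjacency matrix.
A² = [[1, 0, 1, 1], [0, 3, 1, 1], [1, 1, 2, 1], [1, 1, 1, 2]]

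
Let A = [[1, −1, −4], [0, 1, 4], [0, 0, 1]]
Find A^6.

[[1, −6, −84], [0, 1, 24], [0, 0, 1]]

A = I + N where N = [[0, −1, −4], [0, 0, 4], [0, 0, 0]] is strictly upper-triangular, so N^3 = 0.
(I + N)^6 = I + 6·N + 15·N^2 = [[1, −6, −84], [0, 1, 24], [0, 0, 1]].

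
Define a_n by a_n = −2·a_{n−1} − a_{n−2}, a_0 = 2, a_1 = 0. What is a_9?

16

With companion matrix C = [[−2, −1], [1, 0]], [a_n, a_{n−1}]ᵀ = C·[a_{n−1}, a_{n−2}]ᵀ, so [a_9, a_8]ᵀ = C⁸·[a_1, a_0]ᵀ.
C⁸ = [[9, 8], [−8, −7]], giving [a_9, a_8]ᵀ = [[16], [−14]].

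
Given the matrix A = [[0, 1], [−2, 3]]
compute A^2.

[[−2, 3], [−6, 7]]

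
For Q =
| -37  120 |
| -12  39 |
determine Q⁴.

[[-719, 2400], [-240, 801]]

tr Q = 2 and det Q = -3, so the characteristic polynomial is λ² − (2)λ + (-3) with roots 3 and -1.
Eigenvectors give P = [[3, 10], [1, 3]] with P⁻¹ = [[-3, 10], [1, -3]], and Q = P·diag(3, -1)·P⁻¹.
Then Q⁴ = P·diag(81, 1)·P⁻¹ = [[243, 10], [81, 3]] · [[-3, 10], [1, -3]] = [[-719, 2400], [-240, 801]].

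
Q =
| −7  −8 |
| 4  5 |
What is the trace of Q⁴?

tr Q = −2 and det Q = −3, so the characteristic polynomial is λ² − (−2)λ + (−3) with roots −3 and 1.
Eigenvectors give P = [[−2, 1], [1, −1]] with P⁻¹ = [[−1, −1], [−1, −2]], and Q = P·diag(−3, 1)·P⁻¹.
Then Q⁴ = P·diag(81, 1)·P⁻¹ = [[−162, 1], [81, −1]] · [[−1, −1], [−1, −2]] = [[161, 160], [−80, −79]].

82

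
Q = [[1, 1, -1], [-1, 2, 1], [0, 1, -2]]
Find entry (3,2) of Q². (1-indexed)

0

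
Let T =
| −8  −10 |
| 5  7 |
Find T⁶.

[[1394, 1330], [−665, −601]]

tr T = −1 and det T = −6, so the characteristic polynomial is λ² − (−1)λ + (−6) with roots −3 and 2.
Eigenvectors give P = [[2, 1], [−1, −1]] with P⁻¹ = [[1, 1], [−1, −2]], and T = P·diag(−3, 2)·P⁻¹.
Then T⁶ = P·diag(729, 64)·P⁻¹ = [[1458, 64], [−729, −64]] · [[1, 1], [−1, −2]] = [[1394, 1330], [−665, −601]].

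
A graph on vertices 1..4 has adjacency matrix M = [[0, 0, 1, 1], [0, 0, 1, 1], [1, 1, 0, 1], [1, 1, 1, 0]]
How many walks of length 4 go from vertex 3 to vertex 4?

14

The number of length-4 walks from vertex 3 to vertex 4 is entry (3,4) of M^4, where M is the adjacency matrix.
M^2 = [[2, 2, 1, 1], [2, 2, 1, 1], [1, 1, 3, 2], [1, 1, 2, 3]]
M^3 = [[2, 2, 5, 5], [2, 2, 5, 5], [5, 5, 4, 5], [5, 5, 5, 4]]
M^4 = [[10, 10, 9, 9], [10, 10, 9, 9], [9, 9, 15, 14], [9, 9, 14, 15]]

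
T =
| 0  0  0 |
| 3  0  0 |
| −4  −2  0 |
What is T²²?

[[0, 0, 0], [0, 0, 0], [0, 0, 0]]

T is strictly triangular, hence nilpotent: T³ = 0, so T²² = 0.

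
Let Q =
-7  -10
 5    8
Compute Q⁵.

tr Q = 1 and det Q = -6, so the characteristic polynomial is λ² − (1)λ + (-6) with roots -2 and 3.
Eigenvectors give P = [[-2, -1], [1, 1]] with P⁻¹ = [[-1, -1], [1, 2]], and Q = P·diag(-2, 3)·P⁻¹.
Then Q⁵ = P·diag(-32, 243)·P⁻¹ = [[64, -243], [-32, 243]] · [[-1, -1], [1, 2]] = [[-307, -550], [275, 518]].

[[-307, -550], [275, 518]]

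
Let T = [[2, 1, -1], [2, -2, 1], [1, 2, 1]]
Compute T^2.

[[5, -2, -2], [1, 8, -3], [7, -1, 2]]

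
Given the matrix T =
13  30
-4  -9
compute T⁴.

tr T = 4 and det T = 3, so the characteristic polynomial is λ² − (4)λ + (3) with roots 3 and 1.
Eigenvectors give P = [[-3, -5], [1, 2]] with P⁻¹ = [[-2, -5], [1, 3]], and T = P·diag(3, 1)·P⁻¹.
Then T⁴ = P·diag(81, 1)·P⁻¹ = [[-243, -5], [81, 2]] · [[-2, -5], [1, 3]] = [[481, 1200], [-160, -399]].

[[481, 1200], [-160, -399]]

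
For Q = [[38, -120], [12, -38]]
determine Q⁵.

[[608, -1920], [192, -608]]

tr Q = 0 and det Q = -4, so the characteristic polynomial is λ² − (0)λ + (-4) with roots 2 and -2.
Eigenvectors give P = [[10, 3], [3, 1]] with P⁻¹ = [[1, -3], [-3, 10]], and Q = P·diag(2, -2)·P⁻¹.
Then Q⁵ = P·diag(32, -32)·P⁻¹ = [[320, -96], [96, -32]] · [[1, -3], [-3, 10]] = [[608, -1920], [192, -608]].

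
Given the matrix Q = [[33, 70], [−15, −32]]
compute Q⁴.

[[471, 910], [−195, −374]]

tr Q = 1 and det Q = −6, so the characteristic polynomial is λ² − (1)λ + (−6) with roots −2 and 3.
Eigenvectors give P = [[−2, −7], [1, 3]] with P⁻¹ = [[3, 7], [−1, −2]], and Q = P·diag(−2, 3)·P⁻¹.
Then Q⁴ = P·diag(16, 81)·P⁻¹ = [[−32, −567], [16, 243]] · [[3, 7], [−1, −2]] = [[471, 910], [−195, −374]].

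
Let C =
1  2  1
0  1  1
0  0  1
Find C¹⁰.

C = I + N where N = [[0, 2, 1], [0, 0, 1], [0, 0, 0]] is strictly upper-triangular, so N³ = 0.
(I + N)¹⁰ = I + 10·N + 45·N² = [[1, 20, 100], [0, 1, 10], [0, 0, 1]].

[[1, 20, 100], [0, 1, 10], [0, 0, 1]]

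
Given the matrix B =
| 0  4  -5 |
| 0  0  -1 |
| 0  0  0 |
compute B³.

B is strictly triangular, hence nilpotent: B³ = 0, so B³ = 0.

[[0, 0, 0], [0, 0, 0], [0, 0, 0]]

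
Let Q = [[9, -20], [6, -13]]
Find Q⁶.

tr Q = -4 and det Q = 3, so the characteristic polynomial is λ² − (-4)λ + (3) with roots -3 and -1.
Eigenvectors give P = [[5, -2], [3, -1]] with P⁻¹ = [[-1, 2], [-3, 5]], and Q = P·diag(-3, -1)·P⁻¹.
Then Q⁶ = P·diag(729, 1)·P⁻¹ = [[3645, -2], [2187, -1]] · [[-1, 2], [-3, 5]] = [[-3639, 7280], [-2184, 4369]].

[[-3639, 7280], [-2184, 4369]]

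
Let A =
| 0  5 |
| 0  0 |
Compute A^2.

A is strictly triangular, hence nilpotent: A^2 = 0, so A^2 = 0.

[[0, 0], [0, 0]]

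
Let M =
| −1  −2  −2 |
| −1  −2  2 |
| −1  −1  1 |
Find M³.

[[−9, −22, 2], [−5, −10, 6], [−5, −9, 5]]

M² = [[5, 8, −4], [1, 4, 0], [1, 3, 1]]
M³ = [[−9, −22, 2], [−5, −10, 6], [−5, −9, 5]]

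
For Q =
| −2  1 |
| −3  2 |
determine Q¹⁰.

Q² = I (check: tr Q = 0 and det Q = −1), so Q¹⁰ = I since 10 is even.

[[1, 0], [0, 1]]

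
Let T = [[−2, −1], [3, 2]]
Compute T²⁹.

T² = I (check: tr T = 0 and det T = −1), so T²⁹ = T since 29 is odd.

[[−2, −1], [3, 2]]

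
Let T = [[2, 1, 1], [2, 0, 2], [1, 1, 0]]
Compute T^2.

[[7, 3, 4], [6, 4, 2], [4, 1, 3]]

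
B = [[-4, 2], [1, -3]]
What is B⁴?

[[422, -406], [-203, 219]]

B² = [[18, -14], [-7, 11]]
B³ = [[-86, 78], [39, -47]]
B⁴ = [[422, -406], [-203, 219]]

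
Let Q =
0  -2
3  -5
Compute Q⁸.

[[-12354, 12610], [-18915, 19171]]

tr Q = -5 and det Q = 6, so the characteristic polynomial is λ² − (-5)λ + (6) with roots -2 and -3.
Eigenvectors give P = [[-1, 2], [-1, 3]] with P⁻¹ = [[-3, 2], [-1, 1]], and Q = P·diag(-2, -3)·P⁻¹.
Then Q⁸ = P·diag(256, 6561)·P⁻¹ = [[-256, 13122], [-256, 19683]] · [[-3, 2], [-1, 1]] = [[-12354, 12610], [-18915, 19171]].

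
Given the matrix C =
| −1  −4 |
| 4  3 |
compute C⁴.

C² = [[−15, −8], [8, −7]]
C³ = [[−17, 36], [−36, −53]]
C⁴ = [[161, 176], [−176, −15]]

[[161, 176], [−176, −15]]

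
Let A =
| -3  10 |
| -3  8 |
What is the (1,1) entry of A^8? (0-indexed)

tr A = 5 and det A = 6, so the characteristic polynomial is λ² − (5)λ + (6) with roots 3 and 2.
Eigenvectors give P = [[-5, 2], [-3, 1]] with P⁻¹ = [[1, -2], [3, -5]], and A = P·diag(3, 2)·P⁻¹.
Then A^8 = P·diag(6561, 256)·P⁻¹ = [[-32805, 512], [-19683, 256]] · [[1, -2], [3, -5]] = [[-31269, 63050], [-18915, 38086]].

38086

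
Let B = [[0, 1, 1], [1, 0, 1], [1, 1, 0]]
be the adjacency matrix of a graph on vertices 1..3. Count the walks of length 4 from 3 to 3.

The number of length-4 walks from vertex 3 to vertex 3 is entry (3,3) of B⁴, where B is the adjacency matrix.
B² = [[2, 1, 1], [1, 2, 1], [1, 1, 2]]
B³ = [[2, 3, 3], [3, 2, 3], [3, 3, 2]]
B⁴ = [[6, 5, 5], [5, 6, 5], [5, 5, 6]]

6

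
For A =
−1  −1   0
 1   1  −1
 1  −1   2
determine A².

[[0, 0, 1], [−1, 1, −3], [0, −4, 5]]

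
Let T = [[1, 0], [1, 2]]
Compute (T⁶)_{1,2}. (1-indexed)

tr T = 3 and det T = 2, so the characteristic polynomial is λ² − (3)λ + (2) with roots 1 and 2.
Eigenvectors give P = [[1, 0], [−1, 1]] with P⁻¹ = [[1, 0], [1, 1]], and T = P·diag(1, 2)·P⁻¹.
Then T⁶ = P·diag(1, 64)·P⁻¹ = [[1, 0], [−1, 64]] · [[1, 0], [1, 1]] = [[1, 0], [63, 64]].

0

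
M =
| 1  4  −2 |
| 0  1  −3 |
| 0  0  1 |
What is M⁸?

M = I + N where N = [[0, 4, −2], [0, 0, −3], [0, 0, 0]] is strictly upper-triangular, so N³ = 0.
(I + N)⁸ = I + 8·N + 28·N² = [[1, 32, −352], [0, 1, −24], [0, 0, 1]].

[[1, 32, −352], [0, 1, −24], [0, 0, 1]]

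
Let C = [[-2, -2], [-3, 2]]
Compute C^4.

[[100, 0], [0, 100]]

C^2 = [[10, 0], [0, 10]]
C^3 = [[-20, -20], [-30, 20]]
C^4 = [[100, 0], [0, 100]]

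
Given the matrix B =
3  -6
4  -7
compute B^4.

[[-159, 240], [-160, 241]]

tr B = -4 and det B = 3, so the characteristic polynomial is λ² − (-4)λ + (3) with roots -3 and -1.
Eigenvectors give P = [[1, -3], [1, -2]] with P⁻¹ = [[-2, 3], [-1, 1]], and B = P·diag(-3, -1)·P⁻¹.
Then B^4 = P·diag(81, 1)·P⁻¹ = [[81, -3], [81, -2]] · [[-2, 3], [-1, 1]] = [[-159, 240], [-160, 241]].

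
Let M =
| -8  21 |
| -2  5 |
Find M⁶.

[[442, -1323], [126, -377]]

tr M = -3 and det M = 2, so the characteristic polynomial is λ² − (-3)λ + (2) with roots -1 and -2.
Eigenvectors give P = [[-3, -7], [-1, -2]] with P⁻¹ = [[2, -7], [-1, 3]], and M = P·diag(-1, -2)·P⁻¹.
Then M⁶ = P·diag(1, 64)·P⁻¹ = [[-3, -448], [-1, -128]] · [[2, -7], [-1, 3]] = [[442, -1323], [126, -377]].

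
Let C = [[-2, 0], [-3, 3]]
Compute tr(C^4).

C^2 = [[4, 0], [-3, 9]]
C^3 = [[-8, 0], [-21, 27]]
C^4 = [[16, 0], [-39, 81]]

97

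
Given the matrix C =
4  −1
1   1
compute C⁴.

C² = [[15, −5], [5, 0]]
C³ = [[55, −20], [20, −5]]
C⁴ = [[200, −75], [75, −25]]

[[200, −75], [75, −25]]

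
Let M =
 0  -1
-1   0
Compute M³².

[[1, 0], [0, 1]]

M² = I (check: tr M = 0 and det M = -1), so M³² = I since 32 is even.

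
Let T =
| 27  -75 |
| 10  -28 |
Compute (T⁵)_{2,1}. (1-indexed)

550

tr T = -1 and det T = -6, so the characteristic polynomial is λ² − (-1)λ + (-6) with roots 2 and -3.
Eigenvectors give P = [[3, -5], [1, -2]] with P⁻¹ = [[2, -5], [1, -3]], and T = P·diag(2, -3)·P⁻¹.
Then T⁵ = P·diag(32, -243)·P⁻¹ = [[96, 1215], [32, 486]] · [[2, -5], [1, -3]] = [[1407, -4125], [550, -1618]].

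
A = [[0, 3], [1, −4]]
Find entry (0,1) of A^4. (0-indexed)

A^2 = [[3, −12], [−4, 19]]
A^3 = [[−12, 57], [19, −88]]
A^4 = [[57, −264], [−88, 409]]

−264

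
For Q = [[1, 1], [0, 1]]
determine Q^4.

Q = I + N where N = [[0, 1], [0, 0]] is strictly upper-triangular, so N^2 = 0.
(I + N)^4 = I + 4·N = [[1, 4], [0, 1]].

[[1, 4], [0, 1]]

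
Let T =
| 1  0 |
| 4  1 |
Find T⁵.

[[1, 0], [20, 1]]

T = I + N where N = [[0, 0], [4, 0]] is strictly lower-triangular, so N² = 0.
(I + N)⁵ = I + 5·N = [[1, 0], [20, 1]].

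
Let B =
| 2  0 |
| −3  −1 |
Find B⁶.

[[64, 0], [−63, 1]]

tr B = 1 and det B = −2, so the characteristic polynomial is λ² − (1)λ + (−2) with roots 2 and −1.
Eigenvectors give P = [[−1, 0], [1, 1]] with P⁻¹ = [[−1, 0], [1, 1]], and B = P·diag(2, −1)·P⁻¹.
Then B⁶ = P·diag(64, 1)·P⁻¹ = [[−64, 0], [64, 1]] · [[−1, 0], [1, 1]] = [[64, 0], [−63, 1]].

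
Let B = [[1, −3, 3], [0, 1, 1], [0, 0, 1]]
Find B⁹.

[[1, −27, −81], [0, 1, 9], [0, 0, 1]]

B = I + N where N = [[0, −3, 3], [0, 0, 1], [0, 0, 0]] is strictly upper-triangular, so N³ = 0.
(I + N)⁹ = I + 9·N + 36·N² = [[1, −27, −81], [0, 1, 9], [0, 0, 1]].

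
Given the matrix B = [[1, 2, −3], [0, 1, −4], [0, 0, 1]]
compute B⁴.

B = I + N where N = [[0, 2, −3], [0, 0, −4], [0, 0, 0]] is strictly upper-triangular, so N³ = 0.
(I + N)⁴ = I + 4·N + 6·N² = [[1, 8, −60], [0, 1, −16], [0, 0, 1]].

[[1, 8, −60], [0, 1, −16], [0, 0, 1]]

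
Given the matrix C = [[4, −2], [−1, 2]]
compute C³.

C² = [[18, −12], [−6, 6]]
C³ = [[84, −60], [−30, 24]]

[[84, −60], [−30, 24]]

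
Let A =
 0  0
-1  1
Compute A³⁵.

[[0, 0], [-1, 1]]

A² = A (a projection; rank 1, trace 1), so A³⁵ = A.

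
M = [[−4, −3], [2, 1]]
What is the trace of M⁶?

65

tr M = −3 and det M = 2, so the characteristic polynomial is λ² − (−3)λ + (2) with roots −1 and −2.
Eigenvectors give P = [[−1, 3], [1, −2]] with P⁻¹ = [[2, 3], [1, 1]], and M = P·diag(−1, −2)·P⁻¹.
Then M⁶ = P·diag(1, 64)·P⁻¹ = [[−1, 192], [1, −128]] · [[2, 3], [1, 1]] = [[190, 189], [−126, −125]].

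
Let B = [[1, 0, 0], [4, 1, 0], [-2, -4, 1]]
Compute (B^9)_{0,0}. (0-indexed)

B = I + N where N = [[0, 0, 0], [4, 0, 0], [-2, -4, 0]] is strictly lower-triangular, so N^3 = 0.
(I + N)^9 = I + 9·N + 36·N^2 = [[1, 0, 0], [36, 1, 0], [-594, -36, 1]].

1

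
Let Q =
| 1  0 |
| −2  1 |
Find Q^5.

[[1, 0], [−10, 1]]

Q = I + N where N = [[0, 0], [−2, 0]] is strictly lower-triangular, so N^2 = 0.
(I + N)^5 = I + 5·N = [[1, 0], [−10, 1]].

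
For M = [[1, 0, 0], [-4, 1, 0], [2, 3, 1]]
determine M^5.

[[1, 0, 0], [-20, 1, 0], [-110, 15, 1]]

M = I + N where N = [[0, 0, 0], [-4, 0, 0], [2, 3, 0]] is strictly lower-triangular, so N^3 = 0.
(I + N)^5 = I + 5·N + 10·N^2 = [[1, 0, 0], [-20, 1, 0], [-110, 15, 1]].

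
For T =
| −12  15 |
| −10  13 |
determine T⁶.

[[−1266, 1995], [−1330, 2059]]

tr T = 1 and det T = −6, so the characteristic polynomial is λ² − (1)λ + (−6) with roots −2 and 3.
Eigenvectors give P = [[3, 1], [2, 1]] with P⁻¹ = [[1, −1], [−2, 3]], and T = P·diag(−2, 3)·P⁻¹.
Then T⁶ = P·diag(64, 729)·P⁻¹ = [[192, 729], [128, 729]] · [[1, −1], [−2, 3]] = [[−1266, 1995], [−1330, 2059]].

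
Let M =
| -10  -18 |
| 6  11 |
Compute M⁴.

[[-44, -90], [30, 61]]

tr M = 1 and det M = -2, so the characteristic polynomial is λ² − (1)λ + (-2) with roots 2 and -1.
Eigenvectors give P = [[-3, -2], [2, 1]] with P⁻¹ = [[1, 2], [-2, -3]], and M = P·diag(2, -1)·P⁻¹.
Then M⁴ = P·diag(16, 1)·P⁻¹ = [[-48, -2], [32, 1]] · [[1, 2], [-2, -3]] = [[-44, -90], [30, 61]].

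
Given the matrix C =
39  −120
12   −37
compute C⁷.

tr C = 2 and det C = −3, so the characteristic polynomial is λ² − (2)λ + (−3) with roots −1 and 3.
Eigenvectors give P = [[3, −10], [1, −3]] with P⁻¹ = [[−3, 10], [−1, 3]], and C = P·diag(−1, 3)·P⁻¹.
Then C⁷ = P·diag(−1, 2187)·P⁻¹ = [[−3, −21870], [−1, −6561]] · [[−3, 10], [−1, 3]] = [[21879, −65640], [6564, −19693]].

[[21879, −65640], [6564, −19693]]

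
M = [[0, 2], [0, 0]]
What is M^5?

M is strictly triangular, hence nilpotent: M^2 = 0, so M^5 = 0.

[[0, 0], [0, 0]]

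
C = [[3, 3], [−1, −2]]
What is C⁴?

C² = [[6, 3], [−1, 1]]
C³ = [[15, 12], [−4, −5]]
C⁴ = [[33, 21], [−7, −2]]

[[33, 21], [−7, −2]]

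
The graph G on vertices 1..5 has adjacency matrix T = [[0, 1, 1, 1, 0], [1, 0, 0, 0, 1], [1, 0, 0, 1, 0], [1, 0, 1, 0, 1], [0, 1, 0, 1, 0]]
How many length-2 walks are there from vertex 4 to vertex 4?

3

The number of length-2 walks from vertex 4 to vertex 4 is entry (4,4) of T², where T is the adjacency matrix.
T² = [[3, 0, 1, 1, 2], [0, 2, 1, 2, 0], [1, 1, 2, 1, 1], [1, 2, 1, 3, 0], [2, 0, 1, 0, 2]]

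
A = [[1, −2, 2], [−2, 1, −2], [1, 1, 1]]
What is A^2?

[[7, −2, 8], [−6, 3, −8], [0, 0, 1]]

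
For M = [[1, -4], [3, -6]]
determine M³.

tr M = -5 and det M = 6, so the characteristic polynomial is λ² − (-5)λ + (6) with roots -2 and -3.
Eigenvectors give P = [[4, 1], [3, 1]] with P⁻¹ = [[1, -1], [-3, 4]], and M = P·diag(-2, -3)·P⁻¹.
Then M³ = P·diag(-8, -27)·P⁻¹ = [[-32, -27], [-24, -27]] · [[1, -1], [-3, 4]] = [[49, -76], [57, -84]].

[[49, -76], [57, -84]]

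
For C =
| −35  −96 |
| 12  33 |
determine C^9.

[[−177155, −472416], [59052, 157473]]

tr C = −2 and det C = −3, so the characteristic polynomial is λ² − (−2)λ + (−3) with roots 1 and −3.
Eigenvectors give P = [[8, −3], [−3, 1]] with P⁻¹ = [[−1, −3], [−3, −8]], and C = P·diag(1, −3)·P⁻¹.
Then C^9 = P·diag(1, −19683)·P⁻¹ = [[8, 59049], [−3, −19683]] · [[−1, −3], [−3, −8]] = [[−177155, −472416], [59052, 157473]].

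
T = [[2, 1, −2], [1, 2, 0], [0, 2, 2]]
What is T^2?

[[5, 0, −8], [4, 5, −2], [2, 8, 4]]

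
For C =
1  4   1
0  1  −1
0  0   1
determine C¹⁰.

C = I + N where N = [[0, 4, 1], [0, 0, −1], [0, 0, 0]] is strictly upper-triangular, so N³ = 0.
(I + N)¹⁰ = I + 10·N + 45·N² = [[1, 40, −170], [0, 1, −10], [0, 0, 1]].

[[1, 40, −170], [0, 1, −10], [0, 0, 1]]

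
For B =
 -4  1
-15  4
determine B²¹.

[[-4, 1], [-15, 4]]

B² = I (check: tr B = 0 and det B = -1), so B²¹ = B since 21 is odd.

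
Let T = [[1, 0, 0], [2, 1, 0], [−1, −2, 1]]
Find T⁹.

T = I + N where N = [[0, 0, 0], [2, 0, 0], [−1, −2, 0]] is strictly lower-triangular, so N³ = 0.
(I + N)⁹ = I + 9·N + 36·N² = [[1, 0, 0], [18, 1, 0], [−153, −18, 1]].

[[1, 0, 0], [18, 1, 0], [−153, −18, 1]]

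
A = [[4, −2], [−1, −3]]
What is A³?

A² = [[18, −2], [−1, 11]]
A³ = [[74, −30], [−15, −31]]

[[74, −30], [−15, −31]]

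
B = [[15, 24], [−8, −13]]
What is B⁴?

[[321, 480], [−160, −239]]

tr B = 2 and det B = −3, so the characteristic polynomial is λ² − (2)λ + (−3) with roots 3 and −1.
Eigenvectors give P = [[−2, −3], [1, 2]] with P⁻¹ = [[−2, −3], [1, 2]], and B = P·diag(3, −1)·P⁻¹.
Then B⁴ = P·diag(81, 1)·P⁻¹ = [[−162, −3], [81, 2]] · [[−2, −3], [1, 2]] = [[321, 480], [−160, −239]].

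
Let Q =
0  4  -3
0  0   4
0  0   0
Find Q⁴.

[[0, 0, 0], [0, 0, 0], [0, 0, 0]]

Q is strictly triangular, hence nilpotent: Q³ = 0, so Q⁴ = 0.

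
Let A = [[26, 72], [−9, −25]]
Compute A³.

[[80, 216], [−27, −73]]

tr A = 1 and det A = −2, so the characteristic polynomial is λ² − (1)λ + (−2) with roots −1 and 2.
Eigenvectors give P = [[−8, 3], [3, −1]] with P⁻¹ = [[1, 3], [3, 8]], and A = P·diag(−1, 2)·P⁻¹.
Then A³ = P·diag(−1, 8)·P⁻¹ = [[8, 24], [−3, −8]] · [[1, 3], [3, 8]] = [[80, 216], [−27, −73]].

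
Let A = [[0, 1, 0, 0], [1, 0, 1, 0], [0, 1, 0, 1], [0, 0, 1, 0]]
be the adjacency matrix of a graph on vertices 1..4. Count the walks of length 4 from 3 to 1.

3

The number of length-4 walks from vertex 3 to vertex 1 is entry (3,1) of A⁴, where A is the adjacency matrix.
A² = [[1, 0, 1, 0], [0, 2, 0, 1], [1, 0, 2, 0], [0, 1, 0, 1]]
A³ = [[0, 2, 0, 1], [2, 0, 3, 0], [0, 3, 0, 2], [1, 0, 2, 0]]
A⁴ = [[2, 0, 3, 0], [0, 5, 0, 3], [3, 0, 5, 0], [0, 3, 0, 2]]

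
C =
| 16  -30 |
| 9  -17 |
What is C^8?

[[-1274, 2550], [-765, 1531]]

tr C = -1 and det C = -2, so the characteristic polynomial is λ² − (-1)λ + (-2) with roots 1 and -2.
Eigenvectors give P = [[2, -5], [1, -3]] with P⁻¹ = [[3, -5], [1, -2]], and C = P·diag(1, -2)·P⁻¹.
Then C^8 = P·diag(1, 256)·P⁻¹ = [[2, -1280], [1, -768]] · [[3, -5], [1, -2]] = [[-1274, 2550], [-765, 1531]].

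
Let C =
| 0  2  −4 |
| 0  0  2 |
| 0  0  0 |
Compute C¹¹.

[[0, 0, 0], [0, 0, 0], [0, 0, 0]]

C is strictly triangular, hence nilpotent: C³ = 0, so C¹¹ = 0.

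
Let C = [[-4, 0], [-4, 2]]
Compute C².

[[16, 0], [8, 4]]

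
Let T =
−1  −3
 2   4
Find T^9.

tr T = 3 and det T = 2, so the characteristic polynomial is λ² − (3)λ + (2) with roots 1 and 2.
Eigenvectors give P = [[3, −1], [−2, 1]] with P⁻¹ = [[1, 1], [2, 3]], and T = P·diag(1, 2)·P⁻¹.
Then T^9 = P·diag(1, 512)·P⁻¹ = [[3, −512], [−2, 512]] · [[1, 1], [2, 3]] = [[−1021, −1533], [1022, 1534]].

[[−1021, −1533], [1022, 1534]]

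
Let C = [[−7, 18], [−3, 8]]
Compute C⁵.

[[−67, 198], [−33, 98]]

tr C = 1 and det C = −2, so the characteristic polynomial is λ² − (1)λ + (−2) with roots 2 and −1.
Eigenvectors give P = [[−2, 3], [−1, 1]] with P⁻¹ = [[1, −3], [1, −2]], and C = P·diag(2, −1)·P⁻¹.
Then C⁵ = P·diag(32, −1)·P⁻¹ = [[−64, −3], [−32, −1]] · [[1, −3], [1, −2]] = [[−67, 198], [−33, 98]].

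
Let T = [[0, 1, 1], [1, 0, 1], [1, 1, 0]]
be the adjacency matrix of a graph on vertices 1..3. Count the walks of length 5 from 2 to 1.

The number of length-5 walks from vertex 2 to vertex 1 is entry (2,1) of T^5, where T is the adjacency matrix.
T^2 = [[2, 1, 1], [1, 2, 1], [1, 1, 2]]
T^3 = [[2, 3, 3], [3, 2, 3], [3, 3, 2]]
T^4 = [[6, 5, 5], [5, 6, 5], [5, 5, 6]]
T^5 = [[10, 11, 11], [11, 10, 11], [11, 11, 10]]

11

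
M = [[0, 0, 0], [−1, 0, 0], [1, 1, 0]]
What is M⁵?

M is strictly triangular, hence nilpotent: M³ = 0, so M⁵ = 0.

[[0, 0, 0], [0, 0, 0], [0, 0, 0]]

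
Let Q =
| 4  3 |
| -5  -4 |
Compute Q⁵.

Q² = I (check: tr Q = 0 and det Q = -1), so Q⁵ = Q since 5 is odd.

[[4, 3], [-5, -4]]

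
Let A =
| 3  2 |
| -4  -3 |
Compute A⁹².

A² = I (check: tr A = 0 and det A = -1), so A⁹² = I since 92 is even.

[[1, 0], [0, 1]]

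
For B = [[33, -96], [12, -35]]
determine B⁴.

tr B = -2 and det B = -3, so the characteristic polynomial is λ² − (-2)λ + (-3) with roots 1 and -3.
Eigenvectors give P = [[3, -8], [1, -3]] with P⁻¹ = [[3, -8], [1, -3]], and B = P·diag(1, -3)·P⁻¹.
Then B⁴ = P·diag(1, 81)·P⁻¹ = [[3, -648], [1, -243]] · [[3, -8], [1, -3]] = [[-639, 1920], [-240, 721]].

[[-639, 1920], [-240, 721]]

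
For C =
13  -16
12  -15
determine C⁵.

tr C = -2 and det C = -3, so the characteristic polynomial is λ² − (-2)λ + (-3) with roots 1 and -3.
Eigenvectors give P = [[4, 1], [3, 1]] with P⁻¹ = [[1, -1], [-3, 4]], and C = P·diag(1, -3)·P⁻¹.
Then C⁵ = P·diag(1, -243)·P⁻¹ = [[4, -243], [3, -243]] · [[1, -1], [-3, 4]] = [[733, -976], [732, -975]].

[[733, -976], [732, -975]]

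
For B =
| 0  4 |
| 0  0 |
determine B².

[[0, 0], [0, 0]]

B is strictly triangular, hence nilpotent: B² = 0, so B² = 0.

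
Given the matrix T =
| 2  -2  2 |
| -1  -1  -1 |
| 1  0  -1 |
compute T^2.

[[8, -2, 4], [-2, 3, 0], [1, -2, 3]]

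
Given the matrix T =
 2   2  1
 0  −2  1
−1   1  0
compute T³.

T² = [[3, 1, 4], [−1, 5, −2], [−2, −4, 0]]
T³ = [[2, 8, 4], [0, −14, 4], [−4, 4, −6]]

[[2, 8, 4], [0, −14, 4], [−4, 4, −6]]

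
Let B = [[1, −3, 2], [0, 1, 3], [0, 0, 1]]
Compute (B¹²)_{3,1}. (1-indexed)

0

B = I + N where N = [[0, −3, 2], [0, 0, 3], [0, 0, 0]] is strictly upper-triangular, so N³ = 0.
(I + N)¹² = I + 12·N + 66·N² = [[1, −36, −570], [0, 1, 36], [0, 0, 1]].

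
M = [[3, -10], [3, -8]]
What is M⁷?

[[10167, -20590], [6177, -12482]]

tr M = -5 and det M = 6, so the characteristic polynomial is λ² − (-5)λ + (6) with roots -3 and -2.
Eigenvectors give P = [[5, -2], [3, -1]] with P⁻¹ = [[-1, 2], [-3, 5]], and M = P·diag(-3, -2)·P⁻¹.
Then M⁷ = P·diag(-2187, -128)·P⁻¹ = [[-10935, 256], [-6561, 128]] · [[-1, 2], [-3, 5]] = [[10167, -20590], [6177, -12482]].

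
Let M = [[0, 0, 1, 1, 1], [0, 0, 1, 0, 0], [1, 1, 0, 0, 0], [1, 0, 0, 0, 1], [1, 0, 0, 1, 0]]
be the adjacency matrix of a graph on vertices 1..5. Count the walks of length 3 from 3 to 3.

The number of length-3 walks from vertex 3 to vertex 3 is entry (3,3) of M³, where M is the adjacency matrix.
M² = [[3, 1, 0, 1, 1], [1, 1, 0, 0, 0], [0, 0, 2, 1, 1], [1, 0, 1, 2, 1], [1, 0, 1, 1, 2]]
M³ = [[2, 0, 4, 4, 4], [0, 0, 2, 1, 1], [4, 2, 0, 1, 1], [4, 1, 1, 2, 3], [4, 1, 1, 3, 2]]

0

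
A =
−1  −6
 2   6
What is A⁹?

[[−57001, −115026], [38342, 77196]]

tr A = 5 and det A = 6, so the characteristic polynomial is λ² − (5)λ + (6) with roots 2 and 3.
Eigenvectors give P = [[2, −3], [−1, 2]] with P⁻¹ = [[2, 3], [1, 2]], and A = P·diag(2, 3)·P⁻¹.
Then A⁹ = P·diag(512, 19683)·P⁻¹ = [[1024, −59049], [−512, 39366]] · [[2, 3], [1, 2]] = [[−57001, −115026], [38342, 77196]].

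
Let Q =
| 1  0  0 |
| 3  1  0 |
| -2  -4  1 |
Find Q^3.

[[1, 0, 0], [9, 1, 0], [-42, -12, 1]]

Q = I + N where N = [[0, 0, 0], [3, 0, 0], [-2, -4, 0]] is strictly lower-triangular, so N^3 = 0.
(I + N)^3 = I + 3·N + 3·N^2 = [[1, 0, 0], [9, 1, 0], [-42, -12, 1]].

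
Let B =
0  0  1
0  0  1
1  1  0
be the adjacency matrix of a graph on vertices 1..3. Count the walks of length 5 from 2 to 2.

0

The number of length-5 walks from vertex 2 to vertex 2 is entry (2,2) of B^5, where B is the adjacency matrix.
B^2 = [[1, 1, 0], [1, 1, 0], [0, 0, 2]]
B^3 = [[0, 0, 2], [0, 0, 2], [2, 2, 0]]
B^4 = [[2, 2, 0], [2, 2, 0], [0, 0, 4]]
B^5 = [[0, 0, 4], [0, 0, 4], [4, 4, 0]]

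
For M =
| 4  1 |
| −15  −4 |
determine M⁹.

[[4, 1], [−15, −4]]

M² = I (check: tr M = 0 and det M = −1), so M⁹ = M since 9 is odd.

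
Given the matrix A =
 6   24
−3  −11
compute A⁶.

[[−5256, −15960], [1995, 6049]]

tr A = −5 and det A = 6, so the characteristic polynomial is λ² − (−5)λ + (6) with roots −3 and −2.
Eigenvectors give P = [[−8, 3], [3, −1]] with P⁻¹ = [[1, 3], [3, 8]], and A = P·diag(−3, −2)·P⁻¹.
Then A⁶ = P·diag(729, 64)·P⁻¹ = [[−5832, 192], [2187, −64]] · [[1, 3], [3, 8]] = [[−5256, −15960], [1995, 6049]].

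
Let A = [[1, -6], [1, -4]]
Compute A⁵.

tr A = -3 and det A = 2, so the characteristic polynomial is λ² − (-3)λ + (2) with roots -2 and -1.
Eigenvectors give P = [[2, 3], [1, 1]] with P⁻¹ = [[-1, 3], [1, -2]], and A = P·diag(-2, -1)·P⁻¹.
Then A⁵ = P·diag(-32, -1)·P⁻¹ = [[-64, -3], [-32, -1]] · [[-1, 3], [1, -2]] = [[61, -186], [31, -94]].

[[61, -186], [31, -94]]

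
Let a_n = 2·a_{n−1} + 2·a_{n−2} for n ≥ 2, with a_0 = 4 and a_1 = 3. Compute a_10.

With companion matrix Q = [[2, 2], [1, 0]], [a_n, a_{n−1}]ᵀ = Q·[a_{n−1}, a_{n−2}]ᵀ, so [a_10, a_9]ᵀ = Q⁹·[a_1, a_0]ᵀ.
Q⁹ = [[6688, 4896], [2448, 1792]], giving [a_10, a_9]ᵀ = [[39648], [14512]].

39648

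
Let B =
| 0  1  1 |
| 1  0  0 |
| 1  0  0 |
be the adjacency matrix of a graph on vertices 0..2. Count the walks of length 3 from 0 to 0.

0

The number of length-3 walks from vertex 0 to vertex 0 is entry (0,0) of B³, where B is the adjacency matrix.
B² = [[2, 0, 0], [0, 1, 1], [0, 1, 1]]
B³ = [[0, 2, 2], [2, 0, 0], [2, 0, 0]]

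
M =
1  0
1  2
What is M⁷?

[[1, 0], [127, 128]]

tr M = 3 and det M = 2, so the characteristic polynomial is λ² − (3)λ + (2) with roots 1 and 2.
Eigenvectors give P = [[-1, 0], [1, 1]] with P⁻¹ = [[-1, 0], [1, 1]], and M = P·diag(1, 2)·P⁻¹.
Then M⁷ = P·diag(1, 128)·P⁻¹ = [[-1, 0], [1, 128]] · [[-1, 0], [1, 1]] = [[1, 0], [127, 128]].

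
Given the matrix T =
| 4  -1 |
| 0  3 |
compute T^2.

[[16, -7], [0, 9]]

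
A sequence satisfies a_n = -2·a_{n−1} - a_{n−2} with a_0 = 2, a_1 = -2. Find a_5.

With companion matrix C = [[-2, -1], [1, 0]], [a_n, a_{n−1}]ᵀ = C·[a_{n−1}, a_{n−2}]ᵀ, so [a_5, a_4]ᵀ = C⁴·[a_1, a_0]ᵀ.
C⁴ = [[5, 4], [-4, -3]], giving [a_5, a_4]ᵀ = [[-2], [2]].

-2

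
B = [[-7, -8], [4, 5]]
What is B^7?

tr B = -2 and det B = -3, so the characteristic polynomial is λ² − (-2)λ + (-3) with roots 1 and -3.
Eigenvectors give P = [[-1, 2], [1, -1]] with P⁻¹ = [[1, 2], [1, 1]], and B = P·diag(1, -3)·P⁻¹.
Then B^7 = P·diag(1, -2187)·P⁻¹ = [[-1, -4374], [1, 2187]] · [[1, 2], [1, 1]] = [[-4375, -4376], [2188, 2189]].

[[-4375, -4376], [2188, 2189]]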